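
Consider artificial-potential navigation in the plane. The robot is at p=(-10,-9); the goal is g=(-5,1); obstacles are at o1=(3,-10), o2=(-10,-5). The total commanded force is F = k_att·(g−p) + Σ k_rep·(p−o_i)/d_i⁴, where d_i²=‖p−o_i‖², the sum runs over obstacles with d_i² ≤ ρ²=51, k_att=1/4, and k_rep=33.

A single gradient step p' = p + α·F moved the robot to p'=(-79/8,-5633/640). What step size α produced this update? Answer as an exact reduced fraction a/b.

α = 1/10

F_att = 1/4·(g−p) = 1/4·(5,10) = (1.2500,2.5000)
o1: d²=170 > ρ²=51 → inactive
o2: d²=16 ≤ ρ²=51; F_rep = 33·(0,-4)/16² = (0.0000,-0.5156)
F = F_att + ΣF_rep = (1.2500,1.9844)
Δp = p'−p = (0.1250,0.1984); α = Δx/Fx = (1/8) / (5/4) = 1/10
check: Δy/Fy = (127/640) / (127/64) = 1/10 ✓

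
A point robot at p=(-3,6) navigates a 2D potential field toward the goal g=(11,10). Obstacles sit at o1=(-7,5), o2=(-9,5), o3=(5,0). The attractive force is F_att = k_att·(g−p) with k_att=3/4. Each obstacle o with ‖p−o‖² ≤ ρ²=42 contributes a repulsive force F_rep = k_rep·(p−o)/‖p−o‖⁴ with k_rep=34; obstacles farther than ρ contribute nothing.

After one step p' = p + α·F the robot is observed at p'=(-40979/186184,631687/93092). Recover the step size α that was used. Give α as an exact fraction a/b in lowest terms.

α = 1/4

F_att = 3/4·(g−p) = 3/4·(14,4) = (10.5000,3.0000)
o1: d²=17 ≤ ρ²=42; F_rep = 34·(4,1)/17² = (0.4706,0.1176)
o2: d²=37 ≤ ρ²=42; F_rep = 34·(6,1)/37² = (0.1490,0.0248)
o3: d²=100 > ρ²=42 → inactive
F = F_att + ΣF_rep = (11.1196,3.1425)
Δp = p'−p = (2.7799,0.7856); α = Δx/Fx = (517573/186184) / (517573/46546) = 1/4
check: Δy/Fy = (73135/93092) / (73135/23273) = 1/4 ✓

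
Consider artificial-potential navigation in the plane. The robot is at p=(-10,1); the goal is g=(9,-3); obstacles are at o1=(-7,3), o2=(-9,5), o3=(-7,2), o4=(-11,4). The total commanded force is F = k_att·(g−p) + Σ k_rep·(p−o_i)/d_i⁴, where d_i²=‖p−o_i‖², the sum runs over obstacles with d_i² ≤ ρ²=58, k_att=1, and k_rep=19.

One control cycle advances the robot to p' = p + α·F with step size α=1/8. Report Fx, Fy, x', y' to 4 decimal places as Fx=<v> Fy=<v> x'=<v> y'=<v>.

Fx=18.2170 Fy=-5.2478 x'=-7.7229 y'=0.3440

F_att = 1·(g−p) = 1·(19,-4) = (19.0000,-4.0000)
o1: d²=13 ≤ ρ²=58; F_rep = 19·(-3,-2)/13² = (-0.3373,-0.2249)
o2: d²=17 ≤ ρ²=58; F_rep = 19·(-1,-4)/17² = (-0.0657,-0.2630)
o3: d²=10 ≤ ρ²=58; F_rep = 19·(-3,-1)/10² = (-0.5700,-0.1900)
o4: d²=10 ≤ ρ²=58; F_rep = 19·(1,-3)/10² = (0.1900,-0.5700)
F = F_att + ΣF_rep = (18.2170,-5.2478)
p' = p + 1/8·F = (-7.7229,0.3440)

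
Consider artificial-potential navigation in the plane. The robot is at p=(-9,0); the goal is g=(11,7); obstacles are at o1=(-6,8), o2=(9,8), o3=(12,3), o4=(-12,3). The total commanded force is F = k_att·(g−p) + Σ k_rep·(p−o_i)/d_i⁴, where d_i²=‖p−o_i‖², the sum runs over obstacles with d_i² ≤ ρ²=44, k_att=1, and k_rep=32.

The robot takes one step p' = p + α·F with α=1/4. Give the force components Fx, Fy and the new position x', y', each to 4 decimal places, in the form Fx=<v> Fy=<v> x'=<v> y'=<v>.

Fx=20.2963 Fy=6.7037 x'=-3.9259 y'=1.6759

F_att = 1·(g−p) = 1·(20,7) = (20.0000,7.0000)
o1: d²=73 > ρ²=44 → inactive
o2: d²=388 > ρ²=44 → inactive
o3: d²=450 > ρ²=44 → inactive
o4: d²=18 ≤ ρ²=44; F_rep = 32·(3,-3)/18² = (0.2963,-0.2963)
F = F_att + ΣF_rep = (20.2963,6.7037)
p' = p + 1/4·F = (-3.9259,1.6759)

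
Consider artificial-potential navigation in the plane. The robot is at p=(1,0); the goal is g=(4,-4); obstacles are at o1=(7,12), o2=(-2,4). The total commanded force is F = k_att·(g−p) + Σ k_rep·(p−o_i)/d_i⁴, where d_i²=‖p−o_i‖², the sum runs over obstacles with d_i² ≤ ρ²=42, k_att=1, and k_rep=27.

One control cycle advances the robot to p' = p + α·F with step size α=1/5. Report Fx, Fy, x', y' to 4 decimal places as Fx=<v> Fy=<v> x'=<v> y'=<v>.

F_att = 1·(g−p) = 1·(3,-4) = (3.0000,-4.0000)
o1: d²=180 > ρ²=42 → inactive
o2: d²=25 ≤ ρ²=42; F_rep = 27·(3,-4)/25² = (0.1296,-0.1728)
F = F_att + ΣF_rep = (3.1296,-4.1728)
p' = p + 1/5·F = (1.6259,-0.8346)

Fx=3.1296 Fy=-4.1728 x'=1.6259 y'=-0.8346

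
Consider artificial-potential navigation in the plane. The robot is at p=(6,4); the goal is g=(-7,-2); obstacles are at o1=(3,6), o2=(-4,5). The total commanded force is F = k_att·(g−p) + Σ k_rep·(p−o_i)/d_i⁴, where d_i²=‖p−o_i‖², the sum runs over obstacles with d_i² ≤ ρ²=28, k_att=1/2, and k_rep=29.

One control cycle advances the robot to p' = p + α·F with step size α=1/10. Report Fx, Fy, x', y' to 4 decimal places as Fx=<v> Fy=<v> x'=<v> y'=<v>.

Fx=-5.9852 Fy=-3.3432 x'=5.4015 y'=3.6657

F_att = 1/2·(g−p) = 1/2·(-13,-6) = (-6.5000,-3.0000)
o1: d²=13 ≤ ρ²=28; F_rep = 29·(3,-2)/13² = (0.5148,-0.3432)
o2: d²=101 > ρ²=28 → inactive
F = F_att + ΣF_rep = (-5.9852,-3.3432)
p' = p + 1/10·F = (5.4015,3.6657)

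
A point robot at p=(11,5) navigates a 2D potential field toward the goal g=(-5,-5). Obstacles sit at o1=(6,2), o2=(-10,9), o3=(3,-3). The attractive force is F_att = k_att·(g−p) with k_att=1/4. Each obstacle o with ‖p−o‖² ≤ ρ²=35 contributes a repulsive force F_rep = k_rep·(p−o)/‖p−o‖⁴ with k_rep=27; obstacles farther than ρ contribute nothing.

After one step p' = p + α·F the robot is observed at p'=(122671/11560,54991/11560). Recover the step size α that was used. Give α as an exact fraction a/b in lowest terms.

F_att = 1/4·(g−p) = 1/4·(-16,-10) = (-4.0000,-2.5000)
o1: d²=34 ≤ ρ²=35; F_rep = 27·(5,3)/34² = (0.1168,0.0701)
o2: d²=457 > ρ²=35 → inactive
o3: d²=128 > ρ²=35 → inactive
F = F_att + ΣF_rep = (-3.8832,-2.4299)
Δp = p'−p = (-0.3883,-0.2430); α = Δx/Fx = (-4489/11560) / (-4489/1156) = 1/10
check: Δy/Fy = (-2809/11560) / (-2809/1156) = 1/10 ✓

α = 1/10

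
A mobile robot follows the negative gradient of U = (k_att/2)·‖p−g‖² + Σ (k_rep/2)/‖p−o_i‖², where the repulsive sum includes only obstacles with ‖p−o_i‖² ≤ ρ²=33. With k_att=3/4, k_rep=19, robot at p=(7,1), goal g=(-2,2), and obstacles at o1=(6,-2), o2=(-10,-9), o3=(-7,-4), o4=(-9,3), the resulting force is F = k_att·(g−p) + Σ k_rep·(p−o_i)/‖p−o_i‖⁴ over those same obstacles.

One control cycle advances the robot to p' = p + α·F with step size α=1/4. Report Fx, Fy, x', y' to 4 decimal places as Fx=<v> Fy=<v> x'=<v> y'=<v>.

F_att = 3/4·(g−p) = 3/4·(-9,1) = (-6.7500,0.7500)
o1: d²=10 ≤ ρ²=33; F_rep = 19·(1,3)/10² = (0.1900,0.5700)
o2: d²=389 > ρ²=33 → inactive
o3: d²=221 > ρ²=33 → inactive
o4: d²=260 > ρ²=33 → inactive
F = F_att + ΣF_rep = (-6.5600,1.3200)
p' = p + 1/4·F = (5.3600,1.3300)

Fx=-6.5600 Fy=1.3200 x'=5.3600 y'=1.3300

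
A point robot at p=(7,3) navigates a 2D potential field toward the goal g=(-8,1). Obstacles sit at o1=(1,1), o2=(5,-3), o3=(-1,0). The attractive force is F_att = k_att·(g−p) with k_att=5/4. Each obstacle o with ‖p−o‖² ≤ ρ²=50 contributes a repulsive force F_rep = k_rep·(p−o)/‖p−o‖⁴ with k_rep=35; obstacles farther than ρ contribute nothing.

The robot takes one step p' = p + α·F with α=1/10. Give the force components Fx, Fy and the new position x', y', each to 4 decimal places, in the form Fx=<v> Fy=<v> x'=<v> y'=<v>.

F_att = 5/4·(g−p) = 5/4·(-15,-2) = (-18.7500,-2.5000)
o1: d²=40 ≤ ρ²=50; F_rep = 35·(6,2)/40² = (0.1313,0.0437)
o2: d²=40 ≤ ρ²=50; F_rep = 35·(2,6)/40² = (0.0437,0.1313)
o3: d²=73 > ρ²=50 → inactive
F = F_att + ΣF_rep = (-18.5750,-2.3250)
p' = p + 1/10·F = (5.1425,2.7675)

Fx=-18.5750 Fy=-2.3250 x'=5.1425 y'=2.7675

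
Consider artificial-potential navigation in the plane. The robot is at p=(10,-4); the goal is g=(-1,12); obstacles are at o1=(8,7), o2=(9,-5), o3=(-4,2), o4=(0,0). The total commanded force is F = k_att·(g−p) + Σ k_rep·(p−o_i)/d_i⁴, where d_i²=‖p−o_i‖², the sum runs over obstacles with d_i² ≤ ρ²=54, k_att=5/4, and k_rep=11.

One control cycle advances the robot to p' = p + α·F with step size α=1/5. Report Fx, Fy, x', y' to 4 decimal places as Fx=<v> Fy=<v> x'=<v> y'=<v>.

F_att = 5/4·(g−p) = 5/4·(-11,16) = (-13.7500,20.0000)
o1: d²=125 > ρ²=54 → inactive
o2: d²=2 ≤ ρ²=54; F_rep = 11·(1,1)/2² = (2.7500,2.7500)
o3: d²=232 > ρ²=54 → inactive
o4: d²=116 > ρ²=54 → inactive
F = F_att + ΣF_rep = (-11.0000,22.7500)
p' = p + 1/5·F = (7.8000,0.5500)

Fx=-11.0000 Fy=22.7500 x'=7.8000 y'=0.5500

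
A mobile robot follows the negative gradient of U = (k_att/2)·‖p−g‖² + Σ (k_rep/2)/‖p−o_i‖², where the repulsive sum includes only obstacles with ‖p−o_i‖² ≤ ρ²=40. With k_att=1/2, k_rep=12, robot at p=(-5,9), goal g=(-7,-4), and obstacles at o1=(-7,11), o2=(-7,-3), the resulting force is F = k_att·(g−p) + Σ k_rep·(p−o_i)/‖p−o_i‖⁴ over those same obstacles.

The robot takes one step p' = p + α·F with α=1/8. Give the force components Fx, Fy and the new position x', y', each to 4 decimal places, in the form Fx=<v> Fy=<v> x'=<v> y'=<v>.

F_att = 1/2·(g−p) = 1/2·(-2,-13) = (-1.0000,-6.5000)
o1: d²=8 ≤ ρ²=40; F_rep = 12·(2,-2)/8² = (0.3750,-0.3750)
o2: d²=148 > ρ²=40 → inactive
F = F_att + ΣF_rep = (-0.6250,-6.8750)
p' = p + 1/8·F = (-5.0781,8.1406)

Fx=-0.6250 Fy=-6.8750 x'=-5.0781 y'=8.1406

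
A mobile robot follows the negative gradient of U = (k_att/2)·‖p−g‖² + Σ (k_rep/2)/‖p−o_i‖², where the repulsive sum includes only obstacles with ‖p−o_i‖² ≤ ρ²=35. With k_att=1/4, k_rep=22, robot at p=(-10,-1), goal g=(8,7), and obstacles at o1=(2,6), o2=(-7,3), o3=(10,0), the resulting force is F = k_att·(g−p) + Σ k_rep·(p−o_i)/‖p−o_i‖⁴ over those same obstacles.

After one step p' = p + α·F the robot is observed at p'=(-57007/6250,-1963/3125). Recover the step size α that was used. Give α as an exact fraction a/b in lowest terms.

F_att = 1/4·(g−p) = 1/4·(18,8) = (4.5000,2.0000)
o1: d²=193 > ρ²=35 → inactive
o2: d²=25 ≤ ρ²=35; F_rep = 22·(-3,-4)/25² = (-0.1056,-0.1408)
o3: d²=401 > ρ²=35 → inactive
F = F_att + ΣF_rep = (4.3944,1.8592)
Δp = p'−p = (0.8789,0.3718); α = Δx/Fx = (5493/6250) / (5493/1250) = 1/5
check: Δy/Fy = (1162/3125) / (1162/625) = 1/5 ✓

α = 1/5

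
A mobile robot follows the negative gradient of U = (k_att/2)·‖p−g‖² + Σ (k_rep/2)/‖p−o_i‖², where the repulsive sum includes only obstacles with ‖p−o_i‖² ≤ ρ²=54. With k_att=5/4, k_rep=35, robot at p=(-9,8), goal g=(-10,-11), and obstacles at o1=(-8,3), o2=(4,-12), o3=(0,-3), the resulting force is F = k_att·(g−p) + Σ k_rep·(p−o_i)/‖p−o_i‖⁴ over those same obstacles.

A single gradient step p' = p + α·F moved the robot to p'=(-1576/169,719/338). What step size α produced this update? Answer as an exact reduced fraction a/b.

α = 1/4

F_att = 5/4·(g−p) = 5/4·(-1,-19) = (-1.2500,-23.7500)
o1: d²=26 ≤ ρ²=54; F_rep = 35·(-1,5)/26² = (-0.0518,0.2589)
o2: d²=569 > ρ²=54 → inactive
o3: d²=202 > ρ²=54 → inactive
F = F_att + ΣF_rep = (-1.3018,-23.4911)
Δp = p'−p = (-0.3254,-5.8728); α = Δx/Fx = (-55/169) / (-220/169) = 1/4
check: Δy/Fy = (-1985/338) / (-3970/169) = 1/4 ✓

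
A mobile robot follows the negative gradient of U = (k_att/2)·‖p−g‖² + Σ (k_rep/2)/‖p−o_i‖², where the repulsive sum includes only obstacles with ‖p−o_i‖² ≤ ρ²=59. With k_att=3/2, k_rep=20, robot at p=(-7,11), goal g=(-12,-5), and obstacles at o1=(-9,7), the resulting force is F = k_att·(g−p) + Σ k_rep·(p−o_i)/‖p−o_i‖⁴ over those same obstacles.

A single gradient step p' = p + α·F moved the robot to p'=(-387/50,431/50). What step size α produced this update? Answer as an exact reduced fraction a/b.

α = 1/10

F_att = 3/2·(g−p) = 3/2·(-5,-16) = (-7.5000,-24.0000)
o1: d²=20 ≤ ρ²=59; F_rep = 20·(2,4)/20² = (0.1000,0.2000)
F = F_att + ΣF_rep = (-7.4000,-23.8000)
Δp = p'−p = (-0.7400,-2.3800); α = Δx/Fx = (-37/50) / (-37/5) = 1/10
check: Δy/Fy = (-119/50) / (-119/5) = 1/10 ✓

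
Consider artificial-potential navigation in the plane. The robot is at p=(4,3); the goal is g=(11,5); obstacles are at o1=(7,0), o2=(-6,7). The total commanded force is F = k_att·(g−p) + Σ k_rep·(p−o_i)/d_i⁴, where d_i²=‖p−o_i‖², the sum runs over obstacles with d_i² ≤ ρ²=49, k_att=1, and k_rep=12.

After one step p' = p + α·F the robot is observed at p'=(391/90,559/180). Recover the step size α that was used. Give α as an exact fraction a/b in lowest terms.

F_att = 1·(g−p) = 1·(7,2) = (7.0000,2.0000)
o1: d²=18 ≤ ρ²=49; F_rep = 12·(-3,3)/18² = (-0.1111,0.1111)
o2: d²=116 > ρ²=49 → inactive
F = F_att + ΣF_rep = (6.8889,2.1111)
Δp = p'−p = (0.3444,0.1056); α = Δx/Fx = (31/90) / (62/9) = 1/20
check: Δy/Fy = (19/180) / (19/9) = 1/20 ✓

α = 1/20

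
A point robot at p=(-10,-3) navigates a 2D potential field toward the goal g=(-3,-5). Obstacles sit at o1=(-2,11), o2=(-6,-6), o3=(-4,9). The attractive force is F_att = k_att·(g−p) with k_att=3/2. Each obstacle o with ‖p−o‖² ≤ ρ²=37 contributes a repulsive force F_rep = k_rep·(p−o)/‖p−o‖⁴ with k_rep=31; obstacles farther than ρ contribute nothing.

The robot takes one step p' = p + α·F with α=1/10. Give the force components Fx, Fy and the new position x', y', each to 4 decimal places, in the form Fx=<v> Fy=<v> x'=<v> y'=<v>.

Fx=10.3016 Fy=-2.8512 x'=-8.9698 y'=-3.2851

F_att = 3/2·(g−p) = 3/2·(7,-2) = (10.5000,-3.0000)
o1: d²=260 > ρ²=37 → inactive
o2: d²=25 ≤ ρ²=37; F_rep = 31·(-4,3)/25² = (-0.1984,0.1488)
o3: d²=180 > ρ²=37 → inactive
F = F_att + ΣF_rep = (10.3016,-2.8512)
p' = p + 1/10·F = (-8.9698,-3.2851)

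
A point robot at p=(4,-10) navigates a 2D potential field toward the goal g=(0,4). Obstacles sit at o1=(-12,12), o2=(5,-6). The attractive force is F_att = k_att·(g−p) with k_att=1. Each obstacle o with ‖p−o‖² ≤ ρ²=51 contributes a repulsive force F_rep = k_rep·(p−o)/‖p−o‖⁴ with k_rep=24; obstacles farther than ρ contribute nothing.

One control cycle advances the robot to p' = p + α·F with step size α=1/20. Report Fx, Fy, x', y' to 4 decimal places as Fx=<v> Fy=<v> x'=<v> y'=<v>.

F_att = 1·(g−p) = 1·(-4,14) = (-4.0000,14.0000)
o1: d²=740 > ρ²=51 → inactive
o2: d²=17 ≤ ρ²=51; F_rep = 24·(-1,-4)/17² = (-0.0830,-0.3322)
F = F_att + ΣF_rep = (-4.0830,13.6678)
p' = p + 1/20·F = (3.7958,-9.3166)

Fx=-4.0830 Fy=13.6678 x'=3.7958 y'=-9.3166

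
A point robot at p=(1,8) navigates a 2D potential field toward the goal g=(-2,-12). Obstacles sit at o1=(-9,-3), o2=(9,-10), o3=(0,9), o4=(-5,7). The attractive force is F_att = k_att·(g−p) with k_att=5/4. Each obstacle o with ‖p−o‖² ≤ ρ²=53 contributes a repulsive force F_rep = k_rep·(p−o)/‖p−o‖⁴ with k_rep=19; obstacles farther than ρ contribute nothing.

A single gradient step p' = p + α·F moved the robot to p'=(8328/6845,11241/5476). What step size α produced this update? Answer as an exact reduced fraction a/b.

F_att = 5/4·(g−p) = 5/4·(-3,-20) = (-3.7500,-25.0000)
o1: d²=221 > ρ²=53 → inactive
o2: d²=388 > ρ²=53 → inactive
o3: d²=2 ≤ ρ²=53; F_rep = 19·(1,-1)/2² = (4.7500,-4.7500)
o4: d²=37 ≤ ρ²=53; F_rep = 19·(6,1)/37² = (0.0833,0.0139)
F = F_att + ΣF_rep = (1.0833,-29.7361)
Δp = p'−p = (0.2167,-5.9472); α = Δx/Fx = (1483/6845) / (1483/1369) = 1/5
check: Δy/Fy = (-32567/5476) / (-162835/5476) = 1/5 ✓

α = 1/5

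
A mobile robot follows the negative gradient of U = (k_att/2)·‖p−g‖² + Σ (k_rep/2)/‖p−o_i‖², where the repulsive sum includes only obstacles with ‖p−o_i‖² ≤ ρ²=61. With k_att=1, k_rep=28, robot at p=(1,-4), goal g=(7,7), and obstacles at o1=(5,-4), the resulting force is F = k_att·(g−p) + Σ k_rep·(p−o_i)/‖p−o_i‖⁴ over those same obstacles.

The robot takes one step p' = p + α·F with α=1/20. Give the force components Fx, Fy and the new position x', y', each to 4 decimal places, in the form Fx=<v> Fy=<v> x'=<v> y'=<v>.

Fx=5.5625 Fy=11.0000 x'=1.2781 y'=-3.4500

F_att = 1·(g−p) = 1·(6,11) = (6.0000,11.0000)
o1: d²=16 ≤ ρ²=61; F_rep = 28·(-4,0)/16² = (-0.4375,0.0000)
F = F_att + ΣF_rep = (5.5625,11.0000)
p' = p + 1/20·F = (1.2781,-3.4500)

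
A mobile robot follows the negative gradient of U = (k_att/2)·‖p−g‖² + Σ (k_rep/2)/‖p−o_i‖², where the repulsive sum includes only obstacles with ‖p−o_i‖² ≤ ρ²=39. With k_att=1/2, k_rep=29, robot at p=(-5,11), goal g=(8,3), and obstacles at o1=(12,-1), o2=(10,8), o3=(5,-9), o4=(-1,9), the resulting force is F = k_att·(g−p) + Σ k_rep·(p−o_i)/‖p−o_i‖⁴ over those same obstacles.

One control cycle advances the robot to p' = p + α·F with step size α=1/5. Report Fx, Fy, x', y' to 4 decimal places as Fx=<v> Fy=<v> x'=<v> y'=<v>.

F_att = 1/2·(g−p) = 1/2·(13,-8) = (6.5000,-4.0000)
o1: d²=433 > ρ²=39 → inactive
o2: d²=234 > ρ²=39 → inactive
o3: d²=500 > ρ²=39 → inactive
o4: d²=20 ≤ ρ²=39; F_rep = 29·(-4,2)/20² = (-0.2900,0.1450)
F = F_att + ΣF_rep = (6.2100,-3.8550)
p' = p + 1/5·F = (-3.7580,10.2290)

Fx=6.2100 Fy=-3.8550 x'=-3.7580 y'=10.2290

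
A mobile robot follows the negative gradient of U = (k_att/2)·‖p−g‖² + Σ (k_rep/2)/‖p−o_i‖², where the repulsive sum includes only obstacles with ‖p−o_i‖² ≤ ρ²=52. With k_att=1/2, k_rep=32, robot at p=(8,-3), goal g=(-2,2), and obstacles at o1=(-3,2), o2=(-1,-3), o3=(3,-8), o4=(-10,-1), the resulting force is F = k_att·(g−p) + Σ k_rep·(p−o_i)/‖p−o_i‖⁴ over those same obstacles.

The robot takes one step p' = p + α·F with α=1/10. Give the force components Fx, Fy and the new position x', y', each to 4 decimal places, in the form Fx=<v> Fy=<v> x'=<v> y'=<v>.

Fx=-4.9360 Fy=2.5640 x'=7.5064 y'=-2.7436

F_att = 1/2·(g−p) = 1/2·(-10,5) = (-5.0000,2.5000)
o1: d²=146 > ρ²=52 → inactive
o2: d²=81 > ρ²=52 → inactive
o3: d²=50 ≤ ρ²=52; F_rep = 32·(5,5)/50² = (0.0640,0.0640)
o4: d²=328 > ρ²=52 → inactive
F = F_att + ΣF_rep = (-4.9360,2.5640)
p' = p + 1/10·F = (7.5064,-2.7436)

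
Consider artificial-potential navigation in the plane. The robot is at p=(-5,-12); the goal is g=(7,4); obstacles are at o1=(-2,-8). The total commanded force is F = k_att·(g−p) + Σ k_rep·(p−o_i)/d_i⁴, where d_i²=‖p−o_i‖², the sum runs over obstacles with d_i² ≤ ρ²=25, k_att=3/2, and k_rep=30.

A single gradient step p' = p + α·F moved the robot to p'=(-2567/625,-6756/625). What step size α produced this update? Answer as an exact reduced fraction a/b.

α = 1/20

F_att = 3/2·(g−p) = 3/2·(12,16) = (18.0000,24.0000)
o1: d²=25 ≤ ρ²=25; F_rep = 30·(-3,-4)/25² = (-0.1440,-0.1920)
F = F_att + ΣF_rep = (17.8560,23.8080)
Δp = p'−p = (0.8928,1.1904); α = Δx/Fx = (558/625) / (2232/125) = 1/20
check: Δy/Fy = (744/625) / (2976/125) = 1/20 ✓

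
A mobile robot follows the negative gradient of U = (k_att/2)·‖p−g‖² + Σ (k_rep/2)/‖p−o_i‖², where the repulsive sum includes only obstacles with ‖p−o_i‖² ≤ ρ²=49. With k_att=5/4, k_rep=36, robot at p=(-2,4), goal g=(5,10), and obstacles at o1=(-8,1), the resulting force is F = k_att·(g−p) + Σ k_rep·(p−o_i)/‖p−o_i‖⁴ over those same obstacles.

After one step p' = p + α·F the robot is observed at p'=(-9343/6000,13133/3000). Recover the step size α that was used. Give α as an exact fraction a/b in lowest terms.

F_att = 5/4·(g−p) = 5/4·(7,6) = (8.7500,7.5000)
o1: d²=45 ≤ ρ²=49; F_rep = 36·(6,3)/45² = (0.1067,0.0533)
F = F_att + ΣF_rep = (8.8567,7.5533)
Δp = p'−p = (0.4428,0.3777); α = Δx/Fx = (2657/6000) / (2657/300) = 1/20
check: Δy/Fy = (1133/3000) / (1133/150) = 1/20 ✓

α = 1/20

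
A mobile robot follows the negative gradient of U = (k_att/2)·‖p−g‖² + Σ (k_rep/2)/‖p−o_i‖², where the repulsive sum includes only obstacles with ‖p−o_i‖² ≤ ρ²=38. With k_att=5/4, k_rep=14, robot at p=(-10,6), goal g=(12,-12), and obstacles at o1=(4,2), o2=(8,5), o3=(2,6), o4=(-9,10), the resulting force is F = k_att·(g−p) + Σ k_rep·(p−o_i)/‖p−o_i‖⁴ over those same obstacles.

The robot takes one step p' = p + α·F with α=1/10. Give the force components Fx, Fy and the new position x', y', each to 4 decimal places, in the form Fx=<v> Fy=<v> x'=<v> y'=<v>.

F_att = 5/4·(g−p) = 5/4·(22,-18) = (27.5000,-22.5000)
o1: d²=212 > ρ²=38 → inactive
o2: d²=325 > ρ²=38 → inactive
o3: d²=144 > ρ²=38 → inactive
o4: d²=17 ≤ ρ²=38; F_rep = 14·(-1,-4)/17² = (-0.0484,-0.1938)
F = F_att + ΣF_rep = (27.4516,-22.6938)
p' = p + 1/10·F = (-7.2548,3.7306)

Fx=27.4516 Fy=-22.6938 x'=-7.2548 y'=3.7306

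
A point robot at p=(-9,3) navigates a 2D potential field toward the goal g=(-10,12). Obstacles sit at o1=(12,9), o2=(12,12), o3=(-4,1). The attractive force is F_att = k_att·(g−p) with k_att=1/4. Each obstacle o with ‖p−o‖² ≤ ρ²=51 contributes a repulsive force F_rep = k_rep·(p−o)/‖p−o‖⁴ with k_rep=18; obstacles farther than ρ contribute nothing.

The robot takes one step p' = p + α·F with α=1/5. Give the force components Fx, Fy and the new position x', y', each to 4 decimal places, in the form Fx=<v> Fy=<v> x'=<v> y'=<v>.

Fx=-0.3570 Fy=2.2928 x'=-9.0714 y'=3.4586

F_att = 1/4·(g−p) = 1/4·(-1,9) = (-0.2500,2.2500)
o1: d²=477 > ρ²=51 → inactive
o2: d²=522 > ρ²=51 → inactive
o3: d²=29 ≤ ρ²=51; F_rep = 18·(-5,2)/29² = (-0.1070,0.0428)
F = F_att + ΣF_rep = (-0.3570,2.2928)
p' = p + 1/5·F = (-9.0714,3.4586)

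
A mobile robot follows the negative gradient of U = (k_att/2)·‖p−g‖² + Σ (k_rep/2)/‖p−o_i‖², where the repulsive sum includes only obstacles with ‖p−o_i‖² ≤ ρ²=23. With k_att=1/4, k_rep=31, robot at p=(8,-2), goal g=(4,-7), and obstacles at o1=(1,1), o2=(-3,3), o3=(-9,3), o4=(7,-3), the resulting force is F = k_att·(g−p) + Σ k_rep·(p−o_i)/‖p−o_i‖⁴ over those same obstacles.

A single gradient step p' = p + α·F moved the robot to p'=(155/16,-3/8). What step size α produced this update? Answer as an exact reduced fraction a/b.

F_att = 1/4·(g−p) = 1/4·(-4,-5) = (-1.0000,-1.2500)
o1: d²=58 > ρ²=23 → inactive
o2: d²=146 > ρ²=23 → inactive
o3: d²=314 > ρ²=23 → inactive
o4: d²=2 ≤ ρ²=23; F_rep = 31·(1,1)/2² = (7.7500,7.7500)
F = F_att + ΣF_rep = (6.7500,6.5000)
Δp = p'−p = (1.6875,1.6250); α = Δx/Fx = (27/16) / (27/4) = 1/4
check: Δy/Fy = (13/8) / (13/2) = 1/4 ✓

α = 1/4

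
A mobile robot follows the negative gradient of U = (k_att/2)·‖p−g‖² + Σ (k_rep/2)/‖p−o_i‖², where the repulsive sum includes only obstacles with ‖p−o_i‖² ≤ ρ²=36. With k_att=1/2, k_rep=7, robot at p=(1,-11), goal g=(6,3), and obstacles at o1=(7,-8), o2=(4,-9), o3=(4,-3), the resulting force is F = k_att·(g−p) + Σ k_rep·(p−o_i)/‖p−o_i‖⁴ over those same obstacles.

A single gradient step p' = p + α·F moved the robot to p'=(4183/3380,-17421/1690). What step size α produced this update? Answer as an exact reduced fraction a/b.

F_att = 1/2·(g−p) = 1/2·(5,14) = (2.5000,7.0000)
o1: d²=45 > ρ²=36 → inactive
o2: d²=13 ≤ ρ²=36; F_rep = 7·(-3,-2)/13² = (-0.1243,-0.0828)
o3: d²=73 > ρ²=36 → inactive
F = F_att + ΣF_rep = (2.3757,6.9172)
Δp = p'−p = (0.2376,0.6917); α = Δx/Fx = (803/3380) / (803/338) = 1/10
check: Δy/Fy = (1169/1690) / (1169/169) = 1/10 ✓

α = 1/10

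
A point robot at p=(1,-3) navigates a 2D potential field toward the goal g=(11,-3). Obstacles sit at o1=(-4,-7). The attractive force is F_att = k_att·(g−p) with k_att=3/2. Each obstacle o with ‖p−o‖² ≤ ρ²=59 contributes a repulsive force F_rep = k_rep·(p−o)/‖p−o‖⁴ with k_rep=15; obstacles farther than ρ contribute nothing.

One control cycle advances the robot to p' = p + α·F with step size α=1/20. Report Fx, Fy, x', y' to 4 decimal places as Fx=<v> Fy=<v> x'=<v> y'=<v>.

F_att = 3/2·(g−p) = 3/2·(10,0) = (15.0000,0.0000)
o1: d²=41 ≤ ρ²=59; F_rep = 15·(5,4)/41² = (0.0446,0.0357)
F = F_att + ΣF_rep = (15.0446,0.0357)
p' = p + 1/20·F = (1.7522,-2.9982)

Fx=15.0446 Fy=0.0357 x'=1.7522 y'=-2.9982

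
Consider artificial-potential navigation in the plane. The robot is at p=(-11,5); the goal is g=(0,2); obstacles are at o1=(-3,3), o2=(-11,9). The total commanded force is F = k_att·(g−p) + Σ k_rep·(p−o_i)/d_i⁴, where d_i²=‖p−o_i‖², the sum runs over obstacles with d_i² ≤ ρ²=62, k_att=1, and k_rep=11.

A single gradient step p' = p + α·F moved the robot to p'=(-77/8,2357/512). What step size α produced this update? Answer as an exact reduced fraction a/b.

α = 1/8

F_att = 1·(g−p) = 1·(11,-3) = (11.0000,-3.0000)
o1: d²=68 > ρ²=62 → inactive
o2: d²=16 ≤ ρ²=62; F_rep = 11·(0,-4)/16² = (0.0000,-0.1719)
F = F_att + ΣF_rep = (11.0000,-3.1719)
Δp = p'−p = (1.3750,-0.3965); α = Δx/Fx = (11/8) / (11) = 1/8
check: Δy/Fy = (-203/512) / (-203/64) = 1/8 ✓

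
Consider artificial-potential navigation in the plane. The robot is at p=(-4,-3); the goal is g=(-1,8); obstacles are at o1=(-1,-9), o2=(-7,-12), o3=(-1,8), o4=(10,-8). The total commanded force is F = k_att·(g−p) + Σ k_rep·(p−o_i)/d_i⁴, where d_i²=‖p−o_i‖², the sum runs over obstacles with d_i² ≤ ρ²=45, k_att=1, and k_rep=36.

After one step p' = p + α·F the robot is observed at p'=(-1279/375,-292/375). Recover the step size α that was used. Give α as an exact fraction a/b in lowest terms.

F_att = 1·(g−p) = 1·(3,11) = (3.0000,11.0000)
o1: d²=45 ≤ ρ²=45; F_rep = 36·(-3,6)/45² = (-0.0533,0.1067)
o2: d²=90 > ρ²=45 → inactive
o3: d²=130 > ρ²=45 → inactive
o4: d²=221 > ρ²=45 → inactive
F = F_att + ΣF_rep = (2.9467,11.1067)
Δp = p'−p = (0.5893,2.2213); α = Δx/Fx = (221/375) / (221/75) = 1/5
check: Δy/Fy = (833/375) / (833/75) = 1/5 ✓

α = 1/5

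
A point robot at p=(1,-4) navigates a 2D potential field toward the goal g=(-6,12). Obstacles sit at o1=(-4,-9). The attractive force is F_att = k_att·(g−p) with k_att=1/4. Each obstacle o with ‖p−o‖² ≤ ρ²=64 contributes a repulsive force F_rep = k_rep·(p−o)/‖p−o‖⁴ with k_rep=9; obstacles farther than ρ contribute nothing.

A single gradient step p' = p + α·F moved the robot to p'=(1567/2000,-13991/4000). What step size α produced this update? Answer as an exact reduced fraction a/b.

α = 1/8

F_att = 1/4·(g−p) = 1/4·(-7,16) = (-1.7500,4.0000)
o1: d²=50 ≤ ρ²=64; F_rep = 9·(5,5)/50² = (0.0180,0.0180)
F = F_att + ΣF_rep = (-1.7320,4.0180)
Δp = p'−p = (-0.2165,0.5022); α = Δx/Fx = (-433/2000) / (-433/250) = 1/8
check: Δy/Fy = (2009/4000) / (2009/500) = 1/8 ✓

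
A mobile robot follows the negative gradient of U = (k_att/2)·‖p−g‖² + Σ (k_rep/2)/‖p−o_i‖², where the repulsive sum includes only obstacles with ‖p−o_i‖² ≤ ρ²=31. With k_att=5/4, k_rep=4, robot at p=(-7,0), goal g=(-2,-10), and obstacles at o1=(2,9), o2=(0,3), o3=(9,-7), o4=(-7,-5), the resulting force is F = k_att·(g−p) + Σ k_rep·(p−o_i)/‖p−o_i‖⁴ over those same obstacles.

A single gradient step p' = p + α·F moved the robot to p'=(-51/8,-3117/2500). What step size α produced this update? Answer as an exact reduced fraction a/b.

α = 1/10

F_att = 5/4·(g−p) = 5/4·(5,-10) = (6.2500,-12.5000)
o1: d²=162 > ρ²=31 → inactive
o2: d²=58 > ρ²=31 → inactive
o3: d²=305 > ρ²=31 → inactive
o4: d²=25 ≤ ρ²=31; F_rep = 4·(0,5)/25² = (0.0000,0.0320)
F = F_att + ΣF_rep = (6.2500,-12.4680)
Δp = p'−p = (0.6250,-1.2468); α = Δx/Fx = (5/8) / (25/4) = 1/10
check: Δy/Fy = (-3117/2500) / (-3117/250) = 1/10 ✓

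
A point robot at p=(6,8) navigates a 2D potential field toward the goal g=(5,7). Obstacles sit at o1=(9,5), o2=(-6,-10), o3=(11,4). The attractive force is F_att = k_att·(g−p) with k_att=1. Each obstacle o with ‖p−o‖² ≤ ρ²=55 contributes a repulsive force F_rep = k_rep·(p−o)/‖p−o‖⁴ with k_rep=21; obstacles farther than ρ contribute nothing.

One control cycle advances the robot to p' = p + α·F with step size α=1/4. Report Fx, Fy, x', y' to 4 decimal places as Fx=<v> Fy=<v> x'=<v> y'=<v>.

Fx=-1.2569 Fy=-0.7556 x'=5.6858 y'=7.8111

F_att = 1·(g−p) = 1·(-1,-1) = (-1.0000,-1.0000)
o1: d²=18 ≤ ρ²=55; F_rep = 21·(-3,3)/18² = (-0.1944,0.1944)
o2: d²=468 > ρ²=55 → inactive
o3: d²=41 ≤ ρ²=55; F_rep = 21·(-5,4)/41² = (-0.0625,0.0500)
F = F_att + ΣF_rep = (-1.2569,-0.7556)
p' = p + 1/4·F = (5.6858,7.8111)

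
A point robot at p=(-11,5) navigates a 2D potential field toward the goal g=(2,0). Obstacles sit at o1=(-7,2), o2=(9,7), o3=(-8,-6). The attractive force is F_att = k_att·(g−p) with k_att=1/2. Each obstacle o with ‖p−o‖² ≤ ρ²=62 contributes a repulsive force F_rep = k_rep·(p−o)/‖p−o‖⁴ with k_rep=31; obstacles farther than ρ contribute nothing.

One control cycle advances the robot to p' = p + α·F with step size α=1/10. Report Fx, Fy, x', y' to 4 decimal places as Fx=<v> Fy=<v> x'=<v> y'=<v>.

Fx=6.3016 Fy=-2.3512 x'=-10.3698 y'=4.7649

F_att = 1/2·(g−p) = 1/2·(13,-5) = (6.5000,-2.5000)
o1: d²=25 ≤ ρ²=62; F_rep = 31·(-4,3)/25² = (-0.1984,0.1488)
o2: d²=404 > ρ²=62 → inactive
o3: d²=130 > ρ²=62 → inactive
F = F_att + ΣF_rep = (6.3016,-2.3512)
p' = p + 1/10·F = (-10.3698,4.7649)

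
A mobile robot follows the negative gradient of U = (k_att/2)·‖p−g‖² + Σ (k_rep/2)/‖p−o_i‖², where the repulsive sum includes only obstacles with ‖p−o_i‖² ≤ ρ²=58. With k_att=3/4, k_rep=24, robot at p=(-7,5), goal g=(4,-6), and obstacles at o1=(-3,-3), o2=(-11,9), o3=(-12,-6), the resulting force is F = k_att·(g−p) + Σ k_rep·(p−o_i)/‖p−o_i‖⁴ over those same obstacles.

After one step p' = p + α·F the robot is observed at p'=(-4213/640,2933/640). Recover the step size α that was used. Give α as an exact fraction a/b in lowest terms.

F_att = 3/4·(g−p) = 3/4·(11,-11) = (8.2500,-8.2500)
o1: d²=80 > ρ²=58 → inactive
o2: d²=32 ≤ ρ²=58; F_rep = 24·(4,-4)/32² = (0.0938,-0.0938)
o3: d²=146 > ρ²=58 → inactive
F = F_att + ΣF_rep = (8.3438,-8.3438)
Δp = p'−p = (0.4172,-0.4172); α = Δx/Fx = (267/640) / (267/32) = 1/20
check: Δy/Fy = (-267/640) / (-267/32) = 1/20 ✓

α = 1/20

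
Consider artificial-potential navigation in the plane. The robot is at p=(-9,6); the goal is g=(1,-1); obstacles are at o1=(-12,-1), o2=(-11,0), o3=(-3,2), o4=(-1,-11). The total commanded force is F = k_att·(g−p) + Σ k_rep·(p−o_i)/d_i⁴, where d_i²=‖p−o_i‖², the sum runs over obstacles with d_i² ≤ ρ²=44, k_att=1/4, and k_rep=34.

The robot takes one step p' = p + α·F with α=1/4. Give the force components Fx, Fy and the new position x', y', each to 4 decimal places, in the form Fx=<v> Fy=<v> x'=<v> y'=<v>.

Fx=2.5425 Fy=-1.6225 x'=-8.3644 y'=5.5944

F_att = 1/4·(g−p) = 1/4·(10,-7) = (2.5000,-1.7500)
o1: d²=58 > ρ²=44 → inactive
o2: d²=40 ≤ ρ²=44; F_rep = 34·(2,6)/40² = (0.0425,0.1275)
o3: d²=52 > ρ²=44 → inactive
o4: d²=353 > ρ²=44 → inactive
F = F_att + ΣF_rep = (2.5425,-1.6225)
p' = p + 1/4·F = (-8.3644,5.5944)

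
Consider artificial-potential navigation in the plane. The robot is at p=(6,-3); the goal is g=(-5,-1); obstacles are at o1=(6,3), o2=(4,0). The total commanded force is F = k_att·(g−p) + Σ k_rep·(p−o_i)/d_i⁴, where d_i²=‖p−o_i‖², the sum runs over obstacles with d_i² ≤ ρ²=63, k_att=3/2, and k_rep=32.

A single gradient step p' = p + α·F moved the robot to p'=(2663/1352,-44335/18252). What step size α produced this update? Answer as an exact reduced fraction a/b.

α = 1/4

F_att = 3/2·(g−p) = 3/2·(-11,2) = (-16.5000,3.0000)
o1: d²=36 ≤ ρ²=63; F_rep = 32·(0,-6)/36² = (0.0000,-0.1481)
o2: d²=13 ≤ ρ²=63; F_rep = 32·(2,-3)/13² = (0.3787,-0.5680)
F = F_att + ΣF_rep = (-16.1213,2.2838)
Δp = p'−p = (-4.0303,0.5710); α = Δx/Fx = (-5449/1352) / (-5449/338) = 1/4
check: Δy/Fy = (10421/18252) / (10421/4563) = 1/4 ✓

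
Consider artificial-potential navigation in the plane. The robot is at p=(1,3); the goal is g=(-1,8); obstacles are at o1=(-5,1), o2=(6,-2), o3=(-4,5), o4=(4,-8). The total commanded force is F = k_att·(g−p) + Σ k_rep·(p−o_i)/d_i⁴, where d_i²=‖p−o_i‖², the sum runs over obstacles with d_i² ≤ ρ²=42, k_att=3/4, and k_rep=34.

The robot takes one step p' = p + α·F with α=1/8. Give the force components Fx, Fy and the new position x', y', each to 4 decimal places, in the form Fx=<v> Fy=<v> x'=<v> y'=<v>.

F_att = 3/4·(g−p) = 3/4·(-2,5) = (-1.5000,3.7500)
o1: d²=40 ≤ ρ²=42; F_rep = 34·(6,2)/40² = (0.1275,0.0425)
o2: d²=50 > ρ²=42 → inactive
o3: d²=29 ≤ ρ²=42; F_rep = 34·(5,-2)/29² = (0.2021,-0.0809)
o4: d²=130 > ρ²=42 → inactive
F = F_att + ΣF_rep = (-1.1704,3.7116)
p' = p + 1/8·F = (0.8537,3.4640)

Fx=-1.1704 Fy=3.7116 x'=0.8537 y'=3.4640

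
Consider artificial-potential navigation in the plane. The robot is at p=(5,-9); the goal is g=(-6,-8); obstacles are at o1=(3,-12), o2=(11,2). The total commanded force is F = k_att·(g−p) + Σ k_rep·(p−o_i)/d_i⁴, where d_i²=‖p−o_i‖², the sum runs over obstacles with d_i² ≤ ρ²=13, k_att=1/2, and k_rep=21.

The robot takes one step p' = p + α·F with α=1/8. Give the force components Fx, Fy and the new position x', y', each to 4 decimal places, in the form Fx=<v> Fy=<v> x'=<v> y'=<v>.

Fx=-5.2515 Fy=0.8728 x'=4.3436 y'=-8.8909

F_att = 1/2·(g−p) = 1/2·(-11,1) = (-5.5000,0.5000)
o1: d²=13 ≤ ρ²=13; F_rep = 21·(2,3)/13² = (0.2485,0.3728)
o2: d²=157 > ρ²=13 → inactive
F = F_att + ΣF_rep = (-5.2515,0.8728)
p' = p + 1/8·F = (4.3436,-8.8909)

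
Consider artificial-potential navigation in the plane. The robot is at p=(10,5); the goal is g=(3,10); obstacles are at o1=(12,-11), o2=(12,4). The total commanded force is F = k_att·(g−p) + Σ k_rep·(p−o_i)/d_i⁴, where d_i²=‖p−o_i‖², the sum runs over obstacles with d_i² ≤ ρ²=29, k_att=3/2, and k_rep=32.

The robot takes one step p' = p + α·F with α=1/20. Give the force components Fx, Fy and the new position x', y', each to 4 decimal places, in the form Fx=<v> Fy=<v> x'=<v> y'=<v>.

Fx=-13.0600 Fy=8.7800 x'=9.3470 y'=5.4390

F_att = 3/2·(g−p) = 3/2·(-7,5) = (-10.5000,7.5000)
o1: d²=260 > ρ²=29 → inactive
o2: d²=5 ≤ ρ²=29; F_rep = 32·(-2,1)/5² = (-2.5600,1.2800)
F = F_att + ΣF_rep = (-13.0600,8.7800)
p' = p + 1/20·F = (9.3470,5.4390)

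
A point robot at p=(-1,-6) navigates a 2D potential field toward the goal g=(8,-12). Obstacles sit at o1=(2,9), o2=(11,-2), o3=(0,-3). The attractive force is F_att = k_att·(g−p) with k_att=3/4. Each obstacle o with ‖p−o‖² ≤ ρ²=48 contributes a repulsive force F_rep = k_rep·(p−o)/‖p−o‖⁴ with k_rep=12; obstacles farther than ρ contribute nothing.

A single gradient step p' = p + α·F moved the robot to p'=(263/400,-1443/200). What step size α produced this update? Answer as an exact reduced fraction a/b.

α = 1/4

F_att = 3/4·(g−p) = 3/4·(9,-6) = (6.7500,-4.5000)
o1: d²=234 > ρ²=48 → inactive
o2: d²=160 > ρ²=48 → inactive
o3: d²=10 ≤ ρ²=48; F_rep = 12·(-1,-3)/10² = (-0.1200,-0.3600)
F = F_att + ΣF_rep = (6.6300,-4.8600)
Δp = p'−p = (1.6575,-1.2150); α = Δx/Fx = (663/400) / (663/100) = 1/4
check: Δy/Fy = (-243/200) / (-243/50) = 1/4 ✓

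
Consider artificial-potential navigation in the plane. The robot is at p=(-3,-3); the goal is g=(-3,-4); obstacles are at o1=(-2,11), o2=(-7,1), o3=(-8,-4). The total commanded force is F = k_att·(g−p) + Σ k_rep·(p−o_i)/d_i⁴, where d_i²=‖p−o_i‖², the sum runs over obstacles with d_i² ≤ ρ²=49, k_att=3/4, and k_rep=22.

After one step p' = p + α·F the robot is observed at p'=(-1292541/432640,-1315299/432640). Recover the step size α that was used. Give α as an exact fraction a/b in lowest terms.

α = 1/20

F_att = 3/4·(g−p) = 3/4·(0,-1) = (0.0000,-0.7500)
o1: d²=197 > ρ²=49 → inactive
o2: d²=32 ≤ ρ²=49; F_rep = 22·(4,-4)/32² = (0.0859,-0.0859)
o3: d²=26 ≤ ρ²=49; F_rep = 22·(5,1)/26² = (0.1627,0.0325)
F = F_att + ΣF_rep = (0.2487,-0.8034)
Δp = p'−p = (0.0124,-0.0402); α = Δx/Fx = (5379/432640) / (5379/21632) = 1/20
check: Δy/Fy = (-17379/432640) / (-17379/21632) = 1/20 ✓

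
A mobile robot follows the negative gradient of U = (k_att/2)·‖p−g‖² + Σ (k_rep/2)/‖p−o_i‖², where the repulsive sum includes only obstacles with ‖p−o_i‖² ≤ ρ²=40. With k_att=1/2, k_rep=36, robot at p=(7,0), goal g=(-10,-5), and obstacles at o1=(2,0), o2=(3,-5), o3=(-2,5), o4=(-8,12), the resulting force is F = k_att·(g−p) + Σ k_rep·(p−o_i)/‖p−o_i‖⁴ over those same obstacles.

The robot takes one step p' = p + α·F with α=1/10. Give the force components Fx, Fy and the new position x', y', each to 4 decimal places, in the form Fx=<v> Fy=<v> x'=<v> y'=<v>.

F_att = 1/2·(g−p) = 1/2·(-17,-5) = (-8.5000,-2.5000)
o1: d²=25 ≤ ρ²=40; F_rep = 36·(5,0)/25² = (0.2880,0.0000)
o2: d²=41 > ρ²=40 → inactive
o3: d²=106 > ρ²=40 → inactive
o4: d²=369 > ρ²=40 → inactive
F = F_att + ΣF_rep = (-8.2120,-2.5000)
p' = p + 1/10·F = (6.1788,-0.2500)

Fx=-8.2120 Fy=-2.5000 x'=6.1788 y'=-0.2500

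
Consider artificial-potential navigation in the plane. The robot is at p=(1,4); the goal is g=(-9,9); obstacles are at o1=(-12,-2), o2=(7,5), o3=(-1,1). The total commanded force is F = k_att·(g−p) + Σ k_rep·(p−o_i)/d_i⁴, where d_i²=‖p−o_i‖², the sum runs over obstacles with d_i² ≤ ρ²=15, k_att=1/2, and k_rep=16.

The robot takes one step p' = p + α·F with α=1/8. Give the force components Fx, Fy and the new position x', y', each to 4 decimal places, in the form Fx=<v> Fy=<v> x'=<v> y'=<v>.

Fx=-4.8107 Fy=2.7840 x'=0.3987 y'=4.3480

F_att = 1/2·(g−p) = 1/2·(-10,5) = (-5.0000,2.5000)
o1: d²=205 > ρ²=15 → inactive
o2: d²=37 > ρ²=15 → inactive
o3: d²=13 ≤ ρ²=15; F_rep = 16·(2,3)/13² = (0.1893,0.2840)
F = F_att + ΣF_rep = (-4.8107,2.7840)
p' = p + 1/8·F = (0.3987,4.3480)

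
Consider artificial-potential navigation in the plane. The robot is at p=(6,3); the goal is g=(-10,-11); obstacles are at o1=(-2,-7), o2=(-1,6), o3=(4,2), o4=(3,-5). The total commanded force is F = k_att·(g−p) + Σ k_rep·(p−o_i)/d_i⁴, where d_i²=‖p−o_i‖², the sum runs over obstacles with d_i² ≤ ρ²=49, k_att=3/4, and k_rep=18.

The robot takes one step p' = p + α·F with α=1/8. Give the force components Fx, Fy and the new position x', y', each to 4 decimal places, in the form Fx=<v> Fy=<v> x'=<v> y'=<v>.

F_att = 3/4·(g−p) = 3/4·(-16,-14) = (-12.0000,-10.5000)
o1: d²=164 > ρ²=49 → inactive
o2: d²=58 > ρ²=49 → inactive
o3: d²=5 ≤ ρ²=49; F_rep = 18·(2,1)/5² = (1.4400,0.7200)
o4: d²=73 > ρ²=49 → inactive
F = F_att + ΣF_rep = (-10.5600,-9.7800)
p' = p + 1/8·F = (4.6800,1.7775)

Fx=-10.5600 Fy=-9.7800 x'=4.6800 y'=1.7775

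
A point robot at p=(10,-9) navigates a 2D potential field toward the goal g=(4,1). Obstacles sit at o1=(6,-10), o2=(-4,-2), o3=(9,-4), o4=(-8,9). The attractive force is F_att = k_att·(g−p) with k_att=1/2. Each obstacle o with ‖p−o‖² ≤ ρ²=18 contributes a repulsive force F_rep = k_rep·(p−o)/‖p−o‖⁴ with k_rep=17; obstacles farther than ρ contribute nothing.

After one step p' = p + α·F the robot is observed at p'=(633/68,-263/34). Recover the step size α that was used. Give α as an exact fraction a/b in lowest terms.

F_att = 1/2·(g−p) = 1/2·(-6,10) = (-3.0000,5.0000)
o1: d²=17 ≤ ρ²=18; F_rep = 17·(4,1)/17² = (0.2353,0.0588)
o2: d²=245 > ρ²=18 → inactive
o3: d²=26 > ρ²=18 → inactive
o4: d²=648 > ρ²=18 → inactive
F = F_att + ΣF_rep = (-2.7647,5.0588)
Δp = p'−p = (-0.6912,1.2647); α = Δx/Fx = (-47/68) / (-47/17) = 1/4
check: Δy/Fy = (43/34) / (86/17) = 1/4 ✓

α = 1/4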